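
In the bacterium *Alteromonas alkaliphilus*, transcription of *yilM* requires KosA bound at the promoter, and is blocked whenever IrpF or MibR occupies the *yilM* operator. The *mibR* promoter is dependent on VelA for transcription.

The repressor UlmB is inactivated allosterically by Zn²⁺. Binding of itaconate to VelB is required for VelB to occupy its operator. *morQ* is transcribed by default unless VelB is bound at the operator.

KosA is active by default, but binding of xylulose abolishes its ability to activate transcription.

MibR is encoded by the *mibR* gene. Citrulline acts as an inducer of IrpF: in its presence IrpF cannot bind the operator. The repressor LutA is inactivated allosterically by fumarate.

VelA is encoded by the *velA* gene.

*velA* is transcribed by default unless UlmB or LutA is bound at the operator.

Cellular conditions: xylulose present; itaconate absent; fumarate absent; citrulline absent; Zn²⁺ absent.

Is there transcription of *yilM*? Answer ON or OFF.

OFF

Xylulose is present, so KosA is inactive.
Citrulline is absent, so IrpF is active.
Zn²⁺ is absent, so UlmB is active.
Fumarate is absent, so LutA is active.
With repressor UlmB bound, *velA* is not transcribed.
So VelA is not produced.
Required activator VelA is absent, so *mibR* is not transcribed.
So MibR is not produced.
With repressor IrpF bound, *yilM* is not transcribed.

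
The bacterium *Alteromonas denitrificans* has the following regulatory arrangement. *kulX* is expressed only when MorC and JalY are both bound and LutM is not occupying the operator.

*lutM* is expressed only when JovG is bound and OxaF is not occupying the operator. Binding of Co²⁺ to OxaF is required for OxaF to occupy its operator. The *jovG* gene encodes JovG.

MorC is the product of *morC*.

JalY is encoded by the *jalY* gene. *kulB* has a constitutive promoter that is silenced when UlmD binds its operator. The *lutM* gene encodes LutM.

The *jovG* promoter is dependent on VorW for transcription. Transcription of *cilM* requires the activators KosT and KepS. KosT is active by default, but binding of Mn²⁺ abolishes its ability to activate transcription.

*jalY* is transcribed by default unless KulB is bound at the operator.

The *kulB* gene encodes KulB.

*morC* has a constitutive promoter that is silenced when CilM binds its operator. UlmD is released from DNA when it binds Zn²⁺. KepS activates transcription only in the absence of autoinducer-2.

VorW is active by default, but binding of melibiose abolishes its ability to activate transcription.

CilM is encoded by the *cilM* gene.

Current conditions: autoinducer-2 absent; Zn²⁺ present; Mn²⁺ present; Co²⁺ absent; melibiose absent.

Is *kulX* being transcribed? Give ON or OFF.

Melibiose is absent, so VorW is active.
No repressor is bound and VorW is active, so *jovG* is transcribed.
So JovG is produced and active.
Co²⁺ is absent, so OxaF is inactive.
No repressor is bound and JovG is active, so *lutM* is transcribed.
So LutM is produced and active.
Mn²⁺ is present, so KosT is inactive.
Autoinducer-2 is absent, so KepS is active.
Required activator KosT is absent, so *cilM* is not transcribed.
So CilM is not produced.
With no repressor bound, *morC* is transcribed.
So MorC is produced and active.
Zn²⁺ is present, so UlmD is inactive.
With no repressor bound, *kulB* is transcribed.
So KulB is produced and active.
With repressor KulB bound, *jalY* is not transcribed.
So JalY is not produced.
With repressor LutM bound, *kulX* is not transcribed.

OFF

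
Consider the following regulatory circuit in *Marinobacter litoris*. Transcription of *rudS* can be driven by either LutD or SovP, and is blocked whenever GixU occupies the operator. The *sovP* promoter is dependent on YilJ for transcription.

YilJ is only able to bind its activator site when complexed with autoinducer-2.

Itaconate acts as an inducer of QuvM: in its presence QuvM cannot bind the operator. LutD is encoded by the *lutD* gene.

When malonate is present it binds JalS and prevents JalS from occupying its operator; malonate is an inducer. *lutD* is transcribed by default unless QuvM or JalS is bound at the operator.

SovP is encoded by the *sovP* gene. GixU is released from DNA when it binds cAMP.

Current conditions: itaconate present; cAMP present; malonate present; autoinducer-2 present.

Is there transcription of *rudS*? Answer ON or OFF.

ON

Itaconate is present, so QuvM is inactive.
Malonate is present, so JalS is inactive.
With no repressor bound, *lutD* is transcribed.
So LutD is produced and active.
Autoinducer-2 is present, so YilJ is active.
No repressor is bound and YilJ is active, so *sovP* is transcribed.
So SovP is produced and active.
cAMP is present, so GixU is inactive.
Activator LutD is present, so *rudS* is transcribed.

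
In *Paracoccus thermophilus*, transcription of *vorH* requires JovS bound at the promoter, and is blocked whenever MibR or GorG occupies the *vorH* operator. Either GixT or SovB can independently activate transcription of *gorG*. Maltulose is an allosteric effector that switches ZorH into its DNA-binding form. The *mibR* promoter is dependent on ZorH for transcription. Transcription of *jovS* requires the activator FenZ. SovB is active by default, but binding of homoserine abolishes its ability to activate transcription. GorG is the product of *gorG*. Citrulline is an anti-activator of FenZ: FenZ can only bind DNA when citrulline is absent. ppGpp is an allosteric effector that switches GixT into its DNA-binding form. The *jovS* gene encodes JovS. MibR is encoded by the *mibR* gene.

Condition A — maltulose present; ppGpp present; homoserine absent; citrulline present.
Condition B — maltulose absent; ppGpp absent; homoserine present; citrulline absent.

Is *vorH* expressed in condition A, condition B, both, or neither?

Condition A:
Maltulose is present, so ZorH is active.
No repressor is bound and ZorH is active, so *mibR* is transcribed.
So MibR is produced and active.
ppGpp is present, so GixT is active.
Homoserine is absent, so SovB is active.
Activator GixT is present, so *gorG* is transcribed.
So GorG is produced and active.
Citrulline is present, so FenZ is inactive.
Required activator FenZ is absent, so *jovS* is not transcribed.
So JovS is not produced.
With repressor MibR bound, *vorH* is not transcribed.
→ *vorH* is OFF in A.
Condition B:
Maltulose is absent, so ZorH is inactive.
Required activator ZorH is absent, so *mibR* is not transcribed.
So MibR is not produced.
ppGpp is absent, so GixT is inactive.
Homoserine is present, so SovB is inactive.
No activator is available at the *gorG* promoter, so *gorG* is not transcribed.
So GorG is not produced.
Citrulline is absent, so FenZ is active.
No repressor is bound and FenZ is active, so *jovS* is transcribed.
So JovS is produced and active.
No repressor is bound and JovS is active, so *vorH* is transcribed.
→ *vorH* is ON in B.

B only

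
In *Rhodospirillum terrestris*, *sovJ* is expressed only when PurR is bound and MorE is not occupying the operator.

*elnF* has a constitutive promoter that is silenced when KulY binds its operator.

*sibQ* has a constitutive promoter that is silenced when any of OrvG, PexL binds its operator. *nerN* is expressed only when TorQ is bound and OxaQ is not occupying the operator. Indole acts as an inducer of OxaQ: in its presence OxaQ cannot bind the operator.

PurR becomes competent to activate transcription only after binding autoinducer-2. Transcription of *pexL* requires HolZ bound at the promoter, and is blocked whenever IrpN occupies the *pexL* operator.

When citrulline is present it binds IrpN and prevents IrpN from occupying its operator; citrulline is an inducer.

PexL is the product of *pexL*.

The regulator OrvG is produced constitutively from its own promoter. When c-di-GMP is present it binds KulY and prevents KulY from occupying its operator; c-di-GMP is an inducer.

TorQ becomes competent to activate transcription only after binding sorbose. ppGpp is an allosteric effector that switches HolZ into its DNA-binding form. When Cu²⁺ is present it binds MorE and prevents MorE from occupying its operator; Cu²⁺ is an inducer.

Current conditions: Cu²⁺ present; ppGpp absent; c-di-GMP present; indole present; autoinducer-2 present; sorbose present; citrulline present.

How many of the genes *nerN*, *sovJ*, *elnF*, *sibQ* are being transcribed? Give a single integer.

3

Indole is present, so OxaQ is inactive.
Sorbose is present, so TorQ is active.
No repressor is bound and TorQ is active, so *nerN* is transcribed.
→ *nerN* is ON.
Autoinducer-2 is present, so PurR is active.
Cu²⁺ is present, so MorE is inactive.
No repressor is bound and PurR is active, so *sovJ* is transcribed.
→ *sovJ* is ON.
c-di-GMP is present, so KulY is inactive.
With no repressor bound, *elnF* is transcribed.
→ *elnF* is ON.
OrvG is produced constitutively and is active.
ppGpp is absent, so HolZ is inactive.
Citrulline is present, so IrpN is inactive.
Required activator HolZ is absent, so *pexL* is not transcribed.
So PexL is not produced.
With repressor OrvG bound, *sibQ* is not transcribed.
→ *sibQ* is OFF.
3 of the 4 genes are transcribed.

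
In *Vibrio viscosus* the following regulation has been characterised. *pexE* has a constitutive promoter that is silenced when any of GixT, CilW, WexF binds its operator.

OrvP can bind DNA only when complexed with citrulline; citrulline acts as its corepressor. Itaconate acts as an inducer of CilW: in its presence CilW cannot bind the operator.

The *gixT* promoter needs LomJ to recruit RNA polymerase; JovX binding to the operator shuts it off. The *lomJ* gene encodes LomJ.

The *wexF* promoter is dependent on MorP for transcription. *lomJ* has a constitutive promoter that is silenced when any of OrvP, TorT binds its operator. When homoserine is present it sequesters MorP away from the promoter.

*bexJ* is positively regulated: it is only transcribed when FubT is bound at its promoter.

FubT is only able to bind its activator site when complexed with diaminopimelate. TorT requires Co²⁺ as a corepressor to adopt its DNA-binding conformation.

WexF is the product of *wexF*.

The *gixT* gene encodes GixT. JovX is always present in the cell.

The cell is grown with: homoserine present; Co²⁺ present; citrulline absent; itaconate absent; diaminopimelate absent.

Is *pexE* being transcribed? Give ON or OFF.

Citrulline is absent, so OrvP is inactive.
Co²⁺ is present, so TorT is active.
With repressor TorT bound, *lomJ* is not transcribed.
So LomJ is not produced.
JovX is produced constitutively and is active.
With repressor JovX bound, *gixT* is not transcribed.
So GixT is not produced.
Itaconate is absent, so CilW is active.
Homoserine is present, so MorP is inactive.
Required activator MorP is absent, so *wexF* is not transcribed.
So WexF is not produced.
With repressor CilW bound, *pexE* is not transcribed.

OFF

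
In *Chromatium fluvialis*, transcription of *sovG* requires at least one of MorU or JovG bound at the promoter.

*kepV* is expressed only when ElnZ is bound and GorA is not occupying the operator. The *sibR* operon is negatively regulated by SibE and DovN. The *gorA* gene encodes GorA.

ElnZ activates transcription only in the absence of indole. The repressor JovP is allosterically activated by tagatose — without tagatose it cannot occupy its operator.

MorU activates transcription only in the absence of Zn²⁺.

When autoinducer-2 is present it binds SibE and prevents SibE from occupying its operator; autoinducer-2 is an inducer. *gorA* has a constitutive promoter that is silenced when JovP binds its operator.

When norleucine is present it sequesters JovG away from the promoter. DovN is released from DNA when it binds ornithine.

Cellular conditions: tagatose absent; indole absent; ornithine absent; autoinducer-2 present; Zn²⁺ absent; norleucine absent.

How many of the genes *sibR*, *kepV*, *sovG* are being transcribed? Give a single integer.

Autoinducer-2 is present, so SibE is inactive.
Ornithine is absent, so DovN is active.
With repressor DovN bound, *sibR* is not transcribed.
→ *sibR* is OFF.
Tagatose is absent, so JovP is inactive.
With no repressor bound, *gorA* is transcribed.
So GorA is produced and active.
Indole is absent, so ElnZ is active.
With repressor GorA bound, *kepV* is not transcribed.
→ *kepV* is OFF.
Zn²⁺ is absent, so MorU is active.
Norleucine is absent, so JovG is active.
Activator MorU is present, so *sovG* is transcribed.
→ *sovG* is ON.
1 of the 3 genes is transcribed.

1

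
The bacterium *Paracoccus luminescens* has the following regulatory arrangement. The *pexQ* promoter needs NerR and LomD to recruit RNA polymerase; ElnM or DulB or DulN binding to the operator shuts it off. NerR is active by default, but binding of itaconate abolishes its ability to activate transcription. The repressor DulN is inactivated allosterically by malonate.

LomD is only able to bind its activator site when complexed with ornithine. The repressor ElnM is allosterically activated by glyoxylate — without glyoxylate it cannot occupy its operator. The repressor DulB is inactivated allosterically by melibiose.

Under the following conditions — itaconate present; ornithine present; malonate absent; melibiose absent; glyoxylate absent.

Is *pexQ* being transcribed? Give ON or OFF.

Itaconate is present, so NerR is inactive.
Ornithine is present, so LomD is active.
Glyoxylate is absent, so ElnM is inactive.
Melibiose is absent, so DulB is active.
Malonate is absent, so DulN is active.
With repressor DulB bound, *pexQ* is not transcribed.

OFF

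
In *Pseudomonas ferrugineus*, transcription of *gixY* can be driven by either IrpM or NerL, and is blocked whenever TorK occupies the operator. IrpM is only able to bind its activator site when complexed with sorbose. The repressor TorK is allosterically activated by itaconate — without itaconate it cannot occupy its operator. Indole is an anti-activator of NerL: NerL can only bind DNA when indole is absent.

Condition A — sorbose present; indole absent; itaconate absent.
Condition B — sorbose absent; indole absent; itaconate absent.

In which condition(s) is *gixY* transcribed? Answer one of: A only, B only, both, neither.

Condition A:
Sorbose is present, so IrpM is active.
Indole is absent, so NerL is active.
Itaconate is absent, so TorK is inactive.
Activator IrpM is present, so *gixY* is transcribed.
→ *gixY* is ON in A.
Condition B:
Sorbose is absent, so IrpM is inactive.
Indole is absent, so NerL is active.
Itaconate is absent, so TorK is inactive.
Activator NerL is present, so *gixY* is transcribed.
→ *gixY* is ON in B.

both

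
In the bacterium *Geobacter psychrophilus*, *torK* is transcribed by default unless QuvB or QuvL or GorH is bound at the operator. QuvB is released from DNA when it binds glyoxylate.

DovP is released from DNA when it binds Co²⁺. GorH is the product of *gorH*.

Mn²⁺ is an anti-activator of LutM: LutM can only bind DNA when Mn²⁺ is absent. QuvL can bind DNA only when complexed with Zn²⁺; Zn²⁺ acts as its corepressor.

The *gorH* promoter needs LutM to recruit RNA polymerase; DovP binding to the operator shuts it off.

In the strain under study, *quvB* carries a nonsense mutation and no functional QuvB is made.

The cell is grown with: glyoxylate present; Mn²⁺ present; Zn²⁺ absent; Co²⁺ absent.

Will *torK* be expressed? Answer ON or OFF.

QuvB is non-functional in this strain, so it has no effect.
Zn²⁺ is absent, so QuvL is inactive.
Mn²⁺ is present, so LutM is inactive.
Co²⁺ is absent, so DovP is active.
With repressor DovP bound, *gorH* is not transcribed.
So GorH is not produced.
With no repressor bound, *torK* is transcribed.

ON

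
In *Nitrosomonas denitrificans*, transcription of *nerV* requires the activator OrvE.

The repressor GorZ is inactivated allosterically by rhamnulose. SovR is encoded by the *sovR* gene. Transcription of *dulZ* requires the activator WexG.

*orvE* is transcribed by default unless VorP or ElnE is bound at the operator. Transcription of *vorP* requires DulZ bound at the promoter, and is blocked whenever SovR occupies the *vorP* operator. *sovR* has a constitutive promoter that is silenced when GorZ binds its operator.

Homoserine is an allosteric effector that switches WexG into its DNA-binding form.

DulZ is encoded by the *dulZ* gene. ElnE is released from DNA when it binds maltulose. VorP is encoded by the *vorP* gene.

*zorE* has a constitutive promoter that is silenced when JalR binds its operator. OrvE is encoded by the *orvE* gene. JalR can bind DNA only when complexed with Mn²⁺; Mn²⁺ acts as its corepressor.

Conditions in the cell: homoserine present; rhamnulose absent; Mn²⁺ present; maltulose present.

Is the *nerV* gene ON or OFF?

OFF

Rhamnulose is absent, so GorZ is active.
With repressor GorZ bound, *sovR* is not transcribed.
So SovR is not produced.
Homoserine is present, so WexG is active.
No repressor is bound and WexG is active, so *dulZ* is transcribed.
So DulZ is produced and active.
No repressor is bound and DulZ is active, so *vorP* is transcribed.
So VorP is produced and active.
Maltulose is present, so ElnE is inactive.
With repressor VorP bound, *orvE* is not transcribed.
So OrvE is not produced.
Required activator OrvE is absent, so *nerV* is not transcribed.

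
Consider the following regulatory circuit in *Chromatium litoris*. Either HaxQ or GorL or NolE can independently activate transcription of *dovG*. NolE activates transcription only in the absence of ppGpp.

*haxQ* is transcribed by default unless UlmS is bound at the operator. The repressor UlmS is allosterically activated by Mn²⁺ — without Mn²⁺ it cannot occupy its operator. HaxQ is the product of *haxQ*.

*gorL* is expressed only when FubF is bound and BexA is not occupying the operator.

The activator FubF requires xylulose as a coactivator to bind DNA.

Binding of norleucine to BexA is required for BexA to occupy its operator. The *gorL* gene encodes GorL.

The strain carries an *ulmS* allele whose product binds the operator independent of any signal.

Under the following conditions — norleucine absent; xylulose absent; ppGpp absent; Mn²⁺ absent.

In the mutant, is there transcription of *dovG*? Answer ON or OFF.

UlmS is constitutively active in this strain.
With repressor UlmS bound, *haxQ* is not transcribed.
So HaxQ is not produced.
Xylulose is absent, so FubF is inactive.
Norleucine is absent, so BexA is inactive.
Required activator FubF is absent, so *gorL* is not transcribed.
So GorL is not produced.
ppGpp is absent, so NolE is active.
Activator NolE is present, so *dovG* is transcribed.

ON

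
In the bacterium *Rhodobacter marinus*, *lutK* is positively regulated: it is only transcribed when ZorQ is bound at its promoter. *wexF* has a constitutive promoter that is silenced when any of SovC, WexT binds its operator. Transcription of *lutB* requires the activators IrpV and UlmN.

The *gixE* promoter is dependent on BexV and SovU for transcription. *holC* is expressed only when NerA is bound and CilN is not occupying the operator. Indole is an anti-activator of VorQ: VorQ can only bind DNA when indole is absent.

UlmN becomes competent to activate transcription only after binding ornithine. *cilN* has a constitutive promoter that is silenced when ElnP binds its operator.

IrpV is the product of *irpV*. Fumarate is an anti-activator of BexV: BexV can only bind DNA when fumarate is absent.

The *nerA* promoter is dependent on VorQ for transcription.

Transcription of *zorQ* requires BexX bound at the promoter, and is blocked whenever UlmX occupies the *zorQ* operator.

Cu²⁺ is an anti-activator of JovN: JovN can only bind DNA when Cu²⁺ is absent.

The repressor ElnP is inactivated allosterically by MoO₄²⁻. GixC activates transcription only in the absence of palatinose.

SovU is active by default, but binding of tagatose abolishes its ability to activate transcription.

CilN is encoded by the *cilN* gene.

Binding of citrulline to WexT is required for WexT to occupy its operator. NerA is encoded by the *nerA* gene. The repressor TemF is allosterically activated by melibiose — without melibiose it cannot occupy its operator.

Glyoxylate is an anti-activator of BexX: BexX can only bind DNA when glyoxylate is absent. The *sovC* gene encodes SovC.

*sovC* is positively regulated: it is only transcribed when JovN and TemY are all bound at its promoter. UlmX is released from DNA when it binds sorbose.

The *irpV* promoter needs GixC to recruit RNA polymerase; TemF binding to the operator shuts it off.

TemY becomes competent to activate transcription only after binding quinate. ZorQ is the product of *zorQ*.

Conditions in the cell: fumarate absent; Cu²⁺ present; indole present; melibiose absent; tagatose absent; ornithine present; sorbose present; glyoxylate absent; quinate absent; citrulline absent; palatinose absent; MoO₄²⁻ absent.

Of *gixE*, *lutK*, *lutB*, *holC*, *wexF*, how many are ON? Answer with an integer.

4

Fumarate is absent, so BexV is active.
Tagatose is absent, so SovU is active.
No repressor is bound and BexV and SovU are active, so *gixE* is transcribed.
→ *gixE* is ON.
Sorbose is present, so UlmX is inactive.
Glyoxylate is absent, so BexX is active.
No repressor is bound and BexX is active, so *zorQ* is transcribed.
So ZorQ is produced and active.
No repressor is bound and ZorQ is active, so *lutK* is transcribed.
→ *lutK* is ON.
Melibiose is absent, so TemF is inactive.
Palatinose is absent, so GixC is active.
No repressor is bound and GixC is active, so *irpV* is transcribed.
So IrpV is produced and active.
Ornithine is present, so UlmN is active.
No repressor is bound and IrpV and UlmN are active, so *lutB* is transcribed.
→ *lutB* is ON.
Indole is present, so VorQ is inactive.
Required activator VorQ is absent, so *nerA* is not transcribed.
So NerA is not produced.
MoO₄²⁻ is absent, so ElnP is active.
With repressor ElnP bound, *cilN* is not transcribed.
So CilN is not produced.
Required activator NerA is absent, so *holC* is not transcribed.
→ *holC* is OFF.
Cu²⁺ is present, so JovN is inactive.
Quinate is absent, so TemY is inactive.
Required activator JovN is absent, so *sovC* is not transcribed.
So SovC is not produced.
Citrulline is absent, so WexT is inactive.
With no repressor bound, *wexF* is transcribed.
→ *wexF* is ON.
4 of the 5 genes are transcribed.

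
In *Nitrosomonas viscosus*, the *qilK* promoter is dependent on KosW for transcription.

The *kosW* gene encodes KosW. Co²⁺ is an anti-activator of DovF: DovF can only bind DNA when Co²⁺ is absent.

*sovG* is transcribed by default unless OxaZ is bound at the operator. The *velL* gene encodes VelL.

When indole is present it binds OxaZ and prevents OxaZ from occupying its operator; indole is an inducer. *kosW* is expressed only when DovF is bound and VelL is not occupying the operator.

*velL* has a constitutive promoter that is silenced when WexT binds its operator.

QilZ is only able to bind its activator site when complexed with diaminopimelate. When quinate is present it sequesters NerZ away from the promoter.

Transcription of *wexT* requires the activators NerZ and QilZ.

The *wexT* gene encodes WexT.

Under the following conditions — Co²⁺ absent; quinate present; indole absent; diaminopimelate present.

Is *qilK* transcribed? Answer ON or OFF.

Quinate is present, so NerZ is inactive.
Diaminopimelate is present, so QilZ is active.
Required activator NerZ is absent, so *wexT* is not transcribed.
So WexT is not produced.
With no repressor bound, *velL* is transcribed.
So VelL is produced and active.
Co²⁺ is absent, so DovF is active.
With repressor VelL bound, *kosW* is not transcribed.
So KosW is not produced.
Required activator KosW is absent, so *qilK* is not transcribed.

OFF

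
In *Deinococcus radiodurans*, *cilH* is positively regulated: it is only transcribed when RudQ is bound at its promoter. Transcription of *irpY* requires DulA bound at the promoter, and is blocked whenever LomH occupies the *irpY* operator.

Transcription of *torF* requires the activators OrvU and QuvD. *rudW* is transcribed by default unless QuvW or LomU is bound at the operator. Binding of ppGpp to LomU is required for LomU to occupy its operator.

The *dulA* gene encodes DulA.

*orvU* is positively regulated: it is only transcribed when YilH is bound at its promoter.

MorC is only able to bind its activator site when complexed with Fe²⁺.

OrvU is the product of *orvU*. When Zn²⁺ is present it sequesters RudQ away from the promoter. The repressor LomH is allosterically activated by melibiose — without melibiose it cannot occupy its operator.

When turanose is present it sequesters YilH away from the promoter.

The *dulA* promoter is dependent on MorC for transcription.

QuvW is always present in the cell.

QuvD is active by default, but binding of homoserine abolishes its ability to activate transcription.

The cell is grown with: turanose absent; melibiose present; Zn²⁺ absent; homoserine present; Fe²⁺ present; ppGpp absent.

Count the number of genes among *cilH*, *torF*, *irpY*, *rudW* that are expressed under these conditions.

1

Zn²⁺ is absent, so RudQ is active.
No repressor is bound and RudQ is active, so *cilH* is transcribed.
→ *cilH* is ON.
Turanose is absent, so YilH is active.
No repressor is bound and YilH is active, so *orvU* is transcribed.
So OrvU is produced and active.
Homoserine is present, so QuvD is inactive.
Required activator QuvD is absent, so *torF* is not transcribed.
→ *torF* is OFF.
Melibiose is present, so LomH is active.
Fe²⁺ is present, so MorC is active.
No repressor is bound and MorC is active, so *dulA* is transcribed.
So DulA is produced and active.
With repressor LomH bound, *irpY* is not transcribed.
→ *irpY* is OFF.
QuvW is produced constitutively and is active.
ppGpp is absent, so LomU is inactive.
With repressor QuvW bound, *rudW* is not transcribed.
→ *rudW* is OFF.
1 of the 4 genes is transcribed.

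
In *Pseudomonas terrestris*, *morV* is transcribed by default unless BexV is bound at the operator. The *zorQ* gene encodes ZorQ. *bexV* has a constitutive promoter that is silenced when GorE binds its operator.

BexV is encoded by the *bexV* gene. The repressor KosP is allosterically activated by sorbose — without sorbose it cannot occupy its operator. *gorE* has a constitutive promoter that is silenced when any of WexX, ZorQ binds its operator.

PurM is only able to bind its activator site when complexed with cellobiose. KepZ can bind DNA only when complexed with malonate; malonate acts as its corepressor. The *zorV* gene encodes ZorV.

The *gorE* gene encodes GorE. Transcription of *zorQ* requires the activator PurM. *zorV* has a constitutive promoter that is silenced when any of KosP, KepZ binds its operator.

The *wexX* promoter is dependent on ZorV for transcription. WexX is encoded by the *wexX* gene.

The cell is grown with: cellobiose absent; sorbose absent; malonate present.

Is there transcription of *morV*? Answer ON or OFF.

Sorbose is absent, so KosP is inactive.
Malonate is present, so KepZ is active.
With repressor KepZ bound, *zorV* is not transcribed.
So ZorV is not produced.
Required activator ZorV is absent, so *wexX* is not transcribed.
So WexX is not produced.
Cellobiose is absent, so PurM is inactive.
Required activator PurM is absent, so *zorQ* is not transcribed.
So ZorQ is not produced.
With no repressor bound, *gorE* is transcribed.
So GorE is produced and active.
With repressor GorE bound, *bexV* is not transcribed.
So BexV is not produced.
With no repressor bound, *morV* is transcribed.

ON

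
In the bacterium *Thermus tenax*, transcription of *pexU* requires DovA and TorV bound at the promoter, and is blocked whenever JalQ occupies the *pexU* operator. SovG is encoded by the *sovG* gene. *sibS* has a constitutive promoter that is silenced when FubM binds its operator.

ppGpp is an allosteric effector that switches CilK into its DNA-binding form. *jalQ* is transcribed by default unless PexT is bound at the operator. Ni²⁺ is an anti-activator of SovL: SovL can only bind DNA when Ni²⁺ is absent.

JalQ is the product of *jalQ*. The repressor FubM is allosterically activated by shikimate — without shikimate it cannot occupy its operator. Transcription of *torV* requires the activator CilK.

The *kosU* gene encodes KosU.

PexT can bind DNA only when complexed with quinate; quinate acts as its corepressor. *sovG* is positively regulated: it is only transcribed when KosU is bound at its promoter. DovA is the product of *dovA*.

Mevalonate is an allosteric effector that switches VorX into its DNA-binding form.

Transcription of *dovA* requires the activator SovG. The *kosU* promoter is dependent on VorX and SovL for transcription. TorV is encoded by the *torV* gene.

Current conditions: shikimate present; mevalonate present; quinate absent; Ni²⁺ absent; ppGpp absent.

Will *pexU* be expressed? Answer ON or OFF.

OFF

Mevalonate is present, so VorX is active.
Ni²⁺ is absent, so SovL is active.
No repressor is bound and VorX and SovL are active, so *kosU* is transcribed.
So KosU is produced and active.
No repressor is bound and KosU is active, so *sovG* is transcribed.
So SovG is produced and active.
No repressor is bound and SovG is active, so *dovA* is transcribed.
So DovA is produced and active.
ppGpp is absent, so CilK is inactive.
Required activator CilK is absent, so *torV* is not transcribed.
So TorV is not produced.
Quinate is absent, so PexT is inactive.
With no repressor bound, *jalQ* is transcribed.
So JalQ is produced and active.
With repressor JalQ bound, *pexU* is not transcribed.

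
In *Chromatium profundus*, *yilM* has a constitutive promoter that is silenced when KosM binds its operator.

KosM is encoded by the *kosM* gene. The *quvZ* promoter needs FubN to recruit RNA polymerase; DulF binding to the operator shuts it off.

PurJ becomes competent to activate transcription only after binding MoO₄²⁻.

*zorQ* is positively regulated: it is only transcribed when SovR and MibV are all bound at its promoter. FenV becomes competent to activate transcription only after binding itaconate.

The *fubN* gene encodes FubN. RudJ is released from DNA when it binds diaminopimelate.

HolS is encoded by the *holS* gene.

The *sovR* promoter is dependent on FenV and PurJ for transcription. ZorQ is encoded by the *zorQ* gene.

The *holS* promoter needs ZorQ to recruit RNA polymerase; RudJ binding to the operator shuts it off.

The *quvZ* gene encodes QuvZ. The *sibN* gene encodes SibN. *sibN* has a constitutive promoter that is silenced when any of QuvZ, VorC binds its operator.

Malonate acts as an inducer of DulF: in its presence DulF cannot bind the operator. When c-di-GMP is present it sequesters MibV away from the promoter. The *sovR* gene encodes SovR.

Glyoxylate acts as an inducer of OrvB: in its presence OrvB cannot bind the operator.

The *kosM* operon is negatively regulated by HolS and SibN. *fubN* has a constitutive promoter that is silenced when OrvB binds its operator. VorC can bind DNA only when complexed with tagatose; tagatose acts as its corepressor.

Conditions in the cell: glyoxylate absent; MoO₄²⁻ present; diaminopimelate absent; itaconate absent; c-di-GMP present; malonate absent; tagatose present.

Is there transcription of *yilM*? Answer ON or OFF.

OFF

Itaconate is absent, so FenV is inactive.
MoO₄²⁻ is present, so PurJ is active.
Required activator FenV is absent, so *sovR* is not transcribed.
So SovR is not produced.
c-di-GMP is present, so MibV is inactive.
Required activator SovR is absent, so *zorQ* is not transcribed.
So ZorQ is not produced.
Diaminopimelate is absent, so RudJ is active.
With repressor RudJ bound, *holS* is not transcribed.
So HolS is not produced.
Malonate is absent, so DulF is active.
Glyoxylate is absent, so OrvB is active.
With repressor OrvB bound, *fubN* is not transcribed.
So FubN is not produced.
With repressor DulF bound, *quvZ* is not transcribed.
So QuvZ is not produced.
Tagatose is present, so VorC is active.
With repressor VorC bound, *sibN* is not transcribed.
So SibN is not produced.
With no repressor bound, *kosM* is transcribed.
So KosM is produced and active.
With repressor KosM bound, *yilM* is not transcribed.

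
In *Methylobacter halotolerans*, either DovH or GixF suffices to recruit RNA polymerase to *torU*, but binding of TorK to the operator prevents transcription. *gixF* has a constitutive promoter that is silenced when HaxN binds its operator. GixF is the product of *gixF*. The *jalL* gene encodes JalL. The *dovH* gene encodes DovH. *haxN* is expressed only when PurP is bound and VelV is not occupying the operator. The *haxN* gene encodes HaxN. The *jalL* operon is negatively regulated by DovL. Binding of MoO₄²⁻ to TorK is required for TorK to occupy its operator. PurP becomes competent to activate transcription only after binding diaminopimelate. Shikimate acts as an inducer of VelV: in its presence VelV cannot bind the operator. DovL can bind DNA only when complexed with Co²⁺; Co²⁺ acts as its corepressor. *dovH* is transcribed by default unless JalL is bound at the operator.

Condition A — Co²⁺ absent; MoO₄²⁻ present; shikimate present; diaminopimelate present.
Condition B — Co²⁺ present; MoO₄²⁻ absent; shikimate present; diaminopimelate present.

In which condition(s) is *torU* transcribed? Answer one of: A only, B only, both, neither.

Condition A:
Co²⁺ is absent, so DovL is inactive.
With no repressor bound, *jalL* is transcribed.
So JalL is produced and active.
With repressor JalL bound, *dovH* is not transcribed.
So DovH is not produced.
MoO₄²⁻ is present, so TorK is active.
Shikimate is present, so VelV is inactive.
Diaminopimelate is present, so PurP is active.
No repressor is bound and PurP is active, so *haxN* is transcribed.
So HaxN is produced and active.
With repressor HaxN bound, *gixF* is not transcribed.
So GixF is not produced.
With repressor TorK bound, *torU* is not transcribed.
→ *torU* is OFF in A.
Condition B:
Co²⁺ is present, so DovL is active.
With repressor DovL bound, *jalL* is not transcribed.
So JalL is not produced.
With no repressor bound, *dovH* is transcribed.
So DovH is produced and active.
MoO₄²⁻ is absent, so TorK is inactive.
Shikimate is present, so VelV is inactive.
Diaminopimelate is present, so PurP is active.
No repressor is bound and PurP is active, so *haxN* is transcribed.
So HaxN is produced and active.
With repressor HaxN bound, *gixF* is not transcribed.
So GixF is not produced.
Activator DovH is present, so *torU* is transcribed.
→ *torU* is ON in B.

B only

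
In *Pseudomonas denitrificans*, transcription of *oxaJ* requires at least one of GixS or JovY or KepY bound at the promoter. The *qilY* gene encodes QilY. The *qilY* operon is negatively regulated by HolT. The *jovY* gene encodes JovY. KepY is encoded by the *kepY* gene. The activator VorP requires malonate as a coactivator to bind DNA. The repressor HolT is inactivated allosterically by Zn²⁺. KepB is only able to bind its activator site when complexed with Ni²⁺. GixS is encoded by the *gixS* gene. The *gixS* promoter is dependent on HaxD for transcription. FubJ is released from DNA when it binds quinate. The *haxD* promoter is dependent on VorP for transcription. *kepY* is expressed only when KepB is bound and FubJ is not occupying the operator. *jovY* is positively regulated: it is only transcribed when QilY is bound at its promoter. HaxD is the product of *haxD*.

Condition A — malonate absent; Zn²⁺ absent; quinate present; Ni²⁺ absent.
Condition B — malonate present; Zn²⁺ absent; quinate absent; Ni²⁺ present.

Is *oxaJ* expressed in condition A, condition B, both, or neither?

B only

Condition A:
Malonate is absent, so VorP is inactive.
Required activator VorP is absent, so *haxD* is not transcribed.
So HaxD is not produced.
Required activator HaxD is absent, so *gixS* is not transcribed.
So GixS is not produced.
Zn²⁺ is absent, so HolT is active.
With repressor HolT bound, *qilY* is not transcribed.
So QilY is not produced.
Required activator QilY is absent, so *jovY* is not transcribed.
So JovY is not produced.
Quinate is present, so FubJ is inactive.
Ni²⁺ is absent, so KepB is inactive.
Required activator KepB is absent, so *kepY* is not transcribed.
So KepY is not produced.
No activator is available at the *oxaJ* promoter, so *oxaJ* is not transcribed.
→ *oxaJ* is OFF in A.
Condition B:
Malonate is present, so VorP is active.
No repressor is bound and VorP is active, so *haxD* is transcribed.
So HaxD is produced and active.
No repressor is bound and HaxD is active, so *gixS* is transcribed.
So GixS is produced and active.
Zn²⁺ is absent, so HolT is active.
With repressor HolT bound, *qilY* is not transcribed.
So QilY is not produced.
Required activator QilY is absent, so *jovY* is not transcribed.
So JovY is not produced.
Quinate is absent, so FubJ is active.
Ni²⁺ is present, so KepB is active.
With repressor FubJ bound, *kepY* is not transcribed.
So KepY is not produced.
Activator GixS is present, so *oxaJ* is transcribed.
→ *oxaJ* is ON in B.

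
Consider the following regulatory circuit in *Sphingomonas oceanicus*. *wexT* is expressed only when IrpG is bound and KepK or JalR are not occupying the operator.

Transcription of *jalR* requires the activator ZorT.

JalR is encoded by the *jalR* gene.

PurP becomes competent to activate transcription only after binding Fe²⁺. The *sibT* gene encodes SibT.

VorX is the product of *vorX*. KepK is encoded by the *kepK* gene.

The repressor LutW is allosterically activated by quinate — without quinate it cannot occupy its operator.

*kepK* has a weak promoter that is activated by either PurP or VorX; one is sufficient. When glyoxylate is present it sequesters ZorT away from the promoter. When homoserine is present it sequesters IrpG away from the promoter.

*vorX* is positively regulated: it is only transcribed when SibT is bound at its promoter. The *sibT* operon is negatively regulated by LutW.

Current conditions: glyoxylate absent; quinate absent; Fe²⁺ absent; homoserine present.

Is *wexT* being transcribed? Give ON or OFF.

Fe²⁺ is absent, so PurP is inactive.
Quinate is absent, so LutW is inactive.
With no repressor bound, *sibT* is transcribed.
So SibT is produced and active.
No repressor is bound and SibT is active, so *vorX* is transcribed.
So VorX is produced and active.
Activator VorX is present, so *kepK* is transcribed.
So KepK is produced and active.
Glyoxylate is absent, so ZorT is active.
No repressor is bound and ZorT is active, so *jalR* is transcribed.
So JalR is produced and active.
Homoserine is present, so IrpG is inactive.
With repressor KepK bound, *wexT* is not transcribed.

OFF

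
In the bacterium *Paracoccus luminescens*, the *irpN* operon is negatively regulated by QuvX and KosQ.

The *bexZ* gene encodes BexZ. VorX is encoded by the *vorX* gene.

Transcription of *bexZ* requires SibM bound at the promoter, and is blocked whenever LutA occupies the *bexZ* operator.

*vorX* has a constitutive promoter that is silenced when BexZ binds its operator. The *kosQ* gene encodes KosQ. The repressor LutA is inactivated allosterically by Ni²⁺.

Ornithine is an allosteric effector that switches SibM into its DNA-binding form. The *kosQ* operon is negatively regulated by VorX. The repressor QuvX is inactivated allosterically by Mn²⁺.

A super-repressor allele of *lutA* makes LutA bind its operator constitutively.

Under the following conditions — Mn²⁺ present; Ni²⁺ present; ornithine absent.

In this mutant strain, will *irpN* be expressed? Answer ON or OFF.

Mn²⁺ is present, so QuvX is inactive.
LutA is constitutively active in this strain.
Ornithine is absent, so SibM is inactive.
With repressor LutA bound, *bexZ* is not transcribed.
So BexZ is not produced.
With no repressor bound, *vorX* is transcribed.
So VorX is produced and active.
With repressor VorX bound, *kosQ* is not transcribed.
So KosQ is not produced.
With no repressor bound, *irpN* is transcribed.

ON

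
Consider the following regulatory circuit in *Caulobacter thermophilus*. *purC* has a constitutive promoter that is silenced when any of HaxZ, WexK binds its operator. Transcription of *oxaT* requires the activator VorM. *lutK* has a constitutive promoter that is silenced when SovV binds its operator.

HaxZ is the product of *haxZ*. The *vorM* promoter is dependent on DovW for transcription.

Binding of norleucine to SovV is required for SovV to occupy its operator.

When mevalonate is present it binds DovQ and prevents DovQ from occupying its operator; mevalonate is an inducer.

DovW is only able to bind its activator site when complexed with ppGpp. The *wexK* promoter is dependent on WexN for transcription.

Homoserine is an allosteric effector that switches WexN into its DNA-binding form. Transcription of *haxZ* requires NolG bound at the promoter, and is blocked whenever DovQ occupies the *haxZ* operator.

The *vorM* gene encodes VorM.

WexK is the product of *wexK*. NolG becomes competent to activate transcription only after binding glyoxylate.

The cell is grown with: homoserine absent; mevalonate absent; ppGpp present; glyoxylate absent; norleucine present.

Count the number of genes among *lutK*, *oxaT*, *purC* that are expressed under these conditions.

2

Norleucine is present, so SovV is active.
With repressor SovV bound, *lutK* is not transcribed.
→ *lutK* is OFF.
ppGpp is present, so DovW is active.
No repressor is bound and DovW is active, so *vorM* is transcribed.
So VorM is produced and active.
No repressor is bound and VorM is active, so *oxaT* is transcribed.
→ *oxaT* is ON.
Mevalonate is absent, so DovQ is active.
Glyoxylate is absent, so NolG is inactive.
With repressor DovQ bound, *haxZ* is not transcribed.
So HaxZ is not produced.
Homoserine is absent, so WexN is inactive.
Required activator WexN is absent, so *wexK* is not transcribed.
So WexK is not produced.
With no repressor bound, *purC* is transcribed.
→ *purC* is ON.
2 of the 3 genes are transcribed.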